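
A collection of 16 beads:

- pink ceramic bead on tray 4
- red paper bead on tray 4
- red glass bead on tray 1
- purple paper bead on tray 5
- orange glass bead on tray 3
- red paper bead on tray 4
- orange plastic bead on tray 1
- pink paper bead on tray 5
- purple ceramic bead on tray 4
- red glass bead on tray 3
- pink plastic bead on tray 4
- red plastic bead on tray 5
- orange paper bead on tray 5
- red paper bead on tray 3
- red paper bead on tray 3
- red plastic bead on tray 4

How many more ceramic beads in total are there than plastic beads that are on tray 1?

ceramic beads: 2.
plastic beads on tray 1: 1.
2 − 1 = 1.

1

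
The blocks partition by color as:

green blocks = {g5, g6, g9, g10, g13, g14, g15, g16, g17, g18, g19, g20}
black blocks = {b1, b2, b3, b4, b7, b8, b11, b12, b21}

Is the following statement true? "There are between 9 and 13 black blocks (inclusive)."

black blocks: 9.
The claim requires 9 ≤ 9 ≤ 13, which holds.

True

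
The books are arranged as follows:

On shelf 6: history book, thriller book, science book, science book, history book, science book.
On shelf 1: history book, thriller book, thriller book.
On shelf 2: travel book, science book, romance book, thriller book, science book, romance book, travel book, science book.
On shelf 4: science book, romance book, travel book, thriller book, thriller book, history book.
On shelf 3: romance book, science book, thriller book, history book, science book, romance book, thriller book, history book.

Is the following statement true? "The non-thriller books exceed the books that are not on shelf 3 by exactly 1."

False

non-thriller books: 23.
books that are not on shelf 3: 23.
The claim requires 23 − 23 (= 0) to equal 1, which does not hold.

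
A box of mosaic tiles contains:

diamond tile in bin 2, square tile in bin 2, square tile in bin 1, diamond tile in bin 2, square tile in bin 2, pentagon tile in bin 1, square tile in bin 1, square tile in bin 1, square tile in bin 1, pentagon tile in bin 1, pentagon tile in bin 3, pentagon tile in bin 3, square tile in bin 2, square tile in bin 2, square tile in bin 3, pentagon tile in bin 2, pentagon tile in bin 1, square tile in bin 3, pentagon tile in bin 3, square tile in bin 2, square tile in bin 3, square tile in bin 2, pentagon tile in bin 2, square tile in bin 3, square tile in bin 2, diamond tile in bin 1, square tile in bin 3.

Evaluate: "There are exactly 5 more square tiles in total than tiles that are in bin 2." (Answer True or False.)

True

There are 16 square tiles.
There are 11 tiles in bin 2.
The claim requires 16 − 11 (= 5) to equal 5, which holds.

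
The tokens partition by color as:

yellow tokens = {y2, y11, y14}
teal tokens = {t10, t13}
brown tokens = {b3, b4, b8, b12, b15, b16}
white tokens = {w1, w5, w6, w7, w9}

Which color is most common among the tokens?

brown

Counts by color: brown 6, white 5, yellow 3, teal 2.
The maximum is 6, held uniquely by brown.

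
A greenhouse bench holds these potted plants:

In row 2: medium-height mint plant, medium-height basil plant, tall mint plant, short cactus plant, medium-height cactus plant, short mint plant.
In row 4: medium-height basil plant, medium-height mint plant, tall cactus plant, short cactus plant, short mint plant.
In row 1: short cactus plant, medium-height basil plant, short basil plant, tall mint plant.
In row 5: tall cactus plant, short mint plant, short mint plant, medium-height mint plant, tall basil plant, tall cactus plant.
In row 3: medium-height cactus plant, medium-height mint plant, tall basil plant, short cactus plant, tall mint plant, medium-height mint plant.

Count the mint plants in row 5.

3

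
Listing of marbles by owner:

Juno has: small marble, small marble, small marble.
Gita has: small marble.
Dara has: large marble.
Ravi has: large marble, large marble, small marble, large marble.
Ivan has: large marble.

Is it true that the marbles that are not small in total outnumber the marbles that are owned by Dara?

marbles that are not small: 5.
marbles owned by Dara: 1.
The claim requires 5 > 1, which holds.

True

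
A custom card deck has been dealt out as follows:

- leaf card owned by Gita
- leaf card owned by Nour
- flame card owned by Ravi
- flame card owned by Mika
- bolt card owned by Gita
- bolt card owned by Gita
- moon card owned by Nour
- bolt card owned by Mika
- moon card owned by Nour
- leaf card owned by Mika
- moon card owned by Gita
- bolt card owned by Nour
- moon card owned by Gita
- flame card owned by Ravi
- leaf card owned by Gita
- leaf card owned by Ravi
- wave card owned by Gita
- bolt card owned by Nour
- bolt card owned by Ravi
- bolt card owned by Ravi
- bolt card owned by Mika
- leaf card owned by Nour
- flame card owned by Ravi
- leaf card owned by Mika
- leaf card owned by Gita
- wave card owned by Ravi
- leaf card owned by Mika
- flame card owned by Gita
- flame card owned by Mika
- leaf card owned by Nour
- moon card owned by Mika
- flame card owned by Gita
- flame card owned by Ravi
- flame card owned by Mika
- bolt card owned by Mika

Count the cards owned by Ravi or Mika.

Mika: 10; Ravi: 8; together 10 + 8 = 18.

18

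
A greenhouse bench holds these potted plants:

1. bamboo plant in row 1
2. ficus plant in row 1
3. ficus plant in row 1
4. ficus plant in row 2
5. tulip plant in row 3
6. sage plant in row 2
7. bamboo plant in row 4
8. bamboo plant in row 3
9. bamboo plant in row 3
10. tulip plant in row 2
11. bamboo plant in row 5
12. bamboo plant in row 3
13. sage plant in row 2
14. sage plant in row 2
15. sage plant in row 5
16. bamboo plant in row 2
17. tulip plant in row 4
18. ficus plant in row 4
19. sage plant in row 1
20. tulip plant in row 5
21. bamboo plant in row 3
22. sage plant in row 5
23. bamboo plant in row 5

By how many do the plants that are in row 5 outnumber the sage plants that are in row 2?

2

plants in row 5: 5.
sage plants in row 2: 3.
5 − 3 = 2.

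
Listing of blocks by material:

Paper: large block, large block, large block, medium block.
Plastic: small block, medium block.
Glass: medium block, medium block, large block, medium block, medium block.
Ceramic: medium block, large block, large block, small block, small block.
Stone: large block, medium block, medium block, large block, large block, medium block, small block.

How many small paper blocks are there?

0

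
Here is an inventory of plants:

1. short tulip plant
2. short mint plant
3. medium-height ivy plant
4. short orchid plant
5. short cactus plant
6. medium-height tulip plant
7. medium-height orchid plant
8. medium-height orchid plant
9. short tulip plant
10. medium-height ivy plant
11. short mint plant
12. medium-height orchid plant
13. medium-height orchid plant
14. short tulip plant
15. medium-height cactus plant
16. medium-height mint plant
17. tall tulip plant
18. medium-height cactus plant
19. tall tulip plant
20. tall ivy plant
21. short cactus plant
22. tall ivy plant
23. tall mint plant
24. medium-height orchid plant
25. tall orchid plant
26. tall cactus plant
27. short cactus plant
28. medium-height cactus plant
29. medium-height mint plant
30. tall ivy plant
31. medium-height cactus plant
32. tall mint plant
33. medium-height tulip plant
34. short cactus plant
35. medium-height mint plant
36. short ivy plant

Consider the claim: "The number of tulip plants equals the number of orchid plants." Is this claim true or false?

True

|tulip plants| = 7.
|orchid plants| = 7.
The claim requires 7 = 7, which holds.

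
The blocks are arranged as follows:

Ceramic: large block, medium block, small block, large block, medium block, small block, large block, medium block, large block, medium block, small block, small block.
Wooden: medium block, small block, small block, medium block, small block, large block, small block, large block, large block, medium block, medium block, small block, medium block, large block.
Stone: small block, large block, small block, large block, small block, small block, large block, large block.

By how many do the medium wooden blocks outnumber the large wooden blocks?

1

medium wooden blocks: 5.
large wooden blocks: 4.
5 − 4 = 1.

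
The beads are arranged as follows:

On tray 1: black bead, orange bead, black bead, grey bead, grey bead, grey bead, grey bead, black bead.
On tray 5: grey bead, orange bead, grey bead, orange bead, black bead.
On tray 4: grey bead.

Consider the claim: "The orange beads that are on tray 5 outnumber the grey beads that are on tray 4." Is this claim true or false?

True

|orange beads on tray 5| = 2.
|grey beads on tray 4| = 1.
The claim requires 2 > 1, which holds.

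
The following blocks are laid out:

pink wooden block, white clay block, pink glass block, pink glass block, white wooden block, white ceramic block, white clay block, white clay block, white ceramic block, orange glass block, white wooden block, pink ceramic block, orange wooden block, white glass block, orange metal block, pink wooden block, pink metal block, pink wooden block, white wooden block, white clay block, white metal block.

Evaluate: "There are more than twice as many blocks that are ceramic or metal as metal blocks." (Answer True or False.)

False

There are 6 blocks that are ceramic or metal.
There are 3 metal blocks.
The claim requires 6 > 2 × 3 = 6, which does not hold.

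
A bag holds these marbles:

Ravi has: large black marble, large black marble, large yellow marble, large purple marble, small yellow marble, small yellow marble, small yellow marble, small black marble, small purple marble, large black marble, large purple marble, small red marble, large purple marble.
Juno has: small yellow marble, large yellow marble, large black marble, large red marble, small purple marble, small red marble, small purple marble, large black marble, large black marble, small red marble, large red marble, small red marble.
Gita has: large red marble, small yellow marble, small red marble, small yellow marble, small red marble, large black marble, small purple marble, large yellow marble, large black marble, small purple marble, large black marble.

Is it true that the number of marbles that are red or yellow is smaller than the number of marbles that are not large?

False

|marbles that are red or yellow| = 18.
|marbles that are not large| = 18.
The claim requires 18 < 18, which does not hold.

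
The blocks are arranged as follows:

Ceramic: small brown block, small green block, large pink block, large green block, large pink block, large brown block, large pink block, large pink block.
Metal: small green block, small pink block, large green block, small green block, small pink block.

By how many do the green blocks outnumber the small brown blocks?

green blocks: 5.
small brown blocks: 1.
5 − 1 = 4.

4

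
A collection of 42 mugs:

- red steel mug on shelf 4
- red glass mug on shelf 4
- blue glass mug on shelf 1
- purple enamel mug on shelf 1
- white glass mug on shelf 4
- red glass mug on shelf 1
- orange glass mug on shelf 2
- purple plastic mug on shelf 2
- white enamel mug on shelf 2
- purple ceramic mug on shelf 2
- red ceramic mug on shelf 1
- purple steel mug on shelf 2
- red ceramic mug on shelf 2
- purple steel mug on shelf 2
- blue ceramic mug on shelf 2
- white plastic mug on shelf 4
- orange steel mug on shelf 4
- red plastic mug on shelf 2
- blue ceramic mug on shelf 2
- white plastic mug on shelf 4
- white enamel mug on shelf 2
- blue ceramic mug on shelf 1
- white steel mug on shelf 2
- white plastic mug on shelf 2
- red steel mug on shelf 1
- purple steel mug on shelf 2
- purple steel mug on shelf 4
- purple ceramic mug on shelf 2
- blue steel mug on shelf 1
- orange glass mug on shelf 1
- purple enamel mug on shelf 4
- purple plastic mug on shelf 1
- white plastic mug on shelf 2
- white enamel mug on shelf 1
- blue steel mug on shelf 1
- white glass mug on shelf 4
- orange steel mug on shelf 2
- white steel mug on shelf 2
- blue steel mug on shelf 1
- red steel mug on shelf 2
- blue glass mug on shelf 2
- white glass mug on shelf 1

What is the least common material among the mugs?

Counts by material: steel 14, glass 9, plastic 7, ceramic 7, enamel 5.
The minimum is 5, held uniquely by enamel.

enamel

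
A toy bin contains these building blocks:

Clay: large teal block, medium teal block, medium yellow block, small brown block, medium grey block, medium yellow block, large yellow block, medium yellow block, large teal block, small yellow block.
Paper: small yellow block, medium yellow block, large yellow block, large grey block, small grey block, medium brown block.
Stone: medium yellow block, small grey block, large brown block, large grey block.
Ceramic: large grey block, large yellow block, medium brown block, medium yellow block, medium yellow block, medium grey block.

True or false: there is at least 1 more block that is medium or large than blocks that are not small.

blocks that are medium or large: 21.
blocks that are not small: 21.
The claim requires 21 − 21 = 0 ≥ 1, which does not hold.

False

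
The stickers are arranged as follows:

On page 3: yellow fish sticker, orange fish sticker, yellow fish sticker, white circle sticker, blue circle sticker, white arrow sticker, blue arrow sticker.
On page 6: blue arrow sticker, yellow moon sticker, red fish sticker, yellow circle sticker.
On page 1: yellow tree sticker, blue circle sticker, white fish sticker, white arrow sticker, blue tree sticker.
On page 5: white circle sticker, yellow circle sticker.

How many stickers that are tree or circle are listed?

8

circle: 6; tree: 2; together 6 + 2 = 8.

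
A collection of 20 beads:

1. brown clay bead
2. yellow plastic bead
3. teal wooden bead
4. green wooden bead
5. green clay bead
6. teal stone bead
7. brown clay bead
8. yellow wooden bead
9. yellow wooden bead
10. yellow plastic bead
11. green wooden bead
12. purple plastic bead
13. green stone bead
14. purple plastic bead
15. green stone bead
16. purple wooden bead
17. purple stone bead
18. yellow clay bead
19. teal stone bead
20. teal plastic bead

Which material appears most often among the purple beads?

Counts by material (restricted to purple beads): plastic 2, stone 1, wooden 1.
The maximum is 2, held uniquely by plastic.

plastic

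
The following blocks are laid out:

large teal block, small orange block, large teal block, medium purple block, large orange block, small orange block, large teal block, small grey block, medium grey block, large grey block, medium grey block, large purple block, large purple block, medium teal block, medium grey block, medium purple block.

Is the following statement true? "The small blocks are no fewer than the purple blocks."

There are 3 small blocks.
There are 4 purple blocks.
The claim requires 3 ≥ 4, which does not hold.

False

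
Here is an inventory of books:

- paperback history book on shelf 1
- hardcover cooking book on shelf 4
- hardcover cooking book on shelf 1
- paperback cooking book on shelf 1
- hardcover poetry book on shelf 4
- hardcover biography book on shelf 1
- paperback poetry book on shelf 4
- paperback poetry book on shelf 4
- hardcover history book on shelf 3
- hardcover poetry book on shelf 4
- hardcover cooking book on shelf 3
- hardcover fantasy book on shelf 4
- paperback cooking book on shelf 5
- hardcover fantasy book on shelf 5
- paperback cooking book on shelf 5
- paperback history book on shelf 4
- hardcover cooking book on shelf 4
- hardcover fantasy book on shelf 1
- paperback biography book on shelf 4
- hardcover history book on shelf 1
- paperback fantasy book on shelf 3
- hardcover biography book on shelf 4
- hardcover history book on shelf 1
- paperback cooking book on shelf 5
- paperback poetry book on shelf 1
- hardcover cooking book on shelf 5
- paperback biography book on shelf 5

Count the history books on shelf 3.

1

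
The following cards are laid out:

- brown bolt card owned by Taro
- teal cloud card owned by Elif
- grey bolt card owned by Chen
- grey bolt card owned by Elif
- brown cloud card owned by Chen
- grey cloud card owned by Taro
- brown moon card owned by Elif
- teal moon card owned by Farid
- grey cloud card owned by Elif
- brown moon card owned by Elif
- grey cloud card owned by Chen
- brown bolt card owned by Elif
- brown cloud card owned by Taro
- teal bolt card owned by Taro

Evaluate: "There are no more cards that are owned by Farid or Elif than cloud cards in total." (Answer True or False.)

Count of cards owned by Farid or Elif: 7.
There are 6 cloud cards.
The claim requires 7 ≤ 6, which does not hold.

False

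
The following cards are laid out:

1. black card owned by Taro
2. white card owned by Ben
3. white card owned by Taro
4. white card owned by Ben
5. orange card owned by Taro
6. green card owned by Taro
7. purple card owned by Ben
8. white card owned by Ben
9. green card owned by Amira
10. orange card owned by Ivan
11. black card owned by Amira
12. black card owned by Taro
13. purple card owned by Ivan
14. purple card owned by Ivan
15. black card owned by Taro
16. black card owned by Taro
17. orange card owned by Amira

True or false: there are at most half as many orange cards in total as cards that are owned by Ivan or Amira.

True

There are 3 orange cards.
Count of cards owned by Ivan or Amira: 6.
The claim requires 2 × 3 = 6 ≤ 6, which holds.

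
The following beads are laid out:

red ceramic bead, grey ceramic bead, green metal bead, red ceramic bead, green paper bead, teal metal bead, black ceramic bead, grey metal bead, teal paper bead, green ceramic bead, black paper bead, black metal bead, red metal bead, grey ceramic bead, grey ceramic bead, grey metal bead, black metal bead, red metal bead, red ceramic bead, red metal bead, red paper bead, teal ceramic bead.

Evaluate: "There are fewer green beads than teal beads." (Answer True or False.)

False

|green beads| = 3.
|teal beads| = 3.
The claim requires 3 < 3, which does not hold.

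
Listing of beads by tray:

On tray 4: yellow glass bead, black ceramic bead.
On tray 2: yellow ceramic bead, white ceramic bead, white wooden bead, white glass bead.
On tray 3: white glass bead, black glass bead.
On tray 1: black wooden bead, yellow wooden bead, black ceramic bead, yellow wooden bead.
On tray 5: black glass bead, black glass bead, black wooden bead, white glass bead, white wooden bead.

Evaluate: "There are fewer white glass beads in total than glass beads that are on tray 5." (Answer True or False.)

white glass beads: 3.
glass beads on tray 5: 3.
The claim requires 3 < 3, which does not hold.

False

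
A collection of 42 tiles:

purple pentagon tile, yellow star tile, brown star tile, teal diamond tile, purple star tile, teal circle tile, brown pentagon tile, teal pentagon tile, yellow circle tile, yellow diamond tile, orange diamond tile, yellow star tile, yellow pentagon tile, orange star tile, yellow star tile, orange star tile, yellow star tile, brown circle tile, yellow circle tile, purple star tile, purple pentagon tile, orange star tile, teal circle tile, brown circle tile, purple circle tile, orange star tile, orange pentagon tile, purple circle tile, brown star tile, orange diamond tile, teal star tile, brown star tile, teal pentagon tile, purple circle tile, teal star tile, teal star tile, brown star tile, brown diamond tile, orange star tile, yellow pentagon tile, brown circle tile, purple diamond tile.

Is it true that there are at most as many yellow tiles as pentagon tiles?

yellow tiles: 9.
pentagon tiles: 8.
The claim requires 9 ≤ 8, which does not hold.

False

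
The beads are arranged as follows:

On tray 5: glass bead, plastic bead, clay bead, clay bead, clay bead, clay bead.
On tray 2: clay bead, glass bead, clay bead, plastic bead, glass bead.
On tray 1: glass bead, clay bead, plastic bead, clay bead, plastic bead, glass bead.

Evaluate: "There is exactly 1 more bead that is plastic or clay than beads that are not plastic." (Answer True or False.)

False

beads that are plastic or clay: 12.
beads that are not plastic: 13.
The claim requires 12 − 13 (= -1) to equal 1, which does not hold.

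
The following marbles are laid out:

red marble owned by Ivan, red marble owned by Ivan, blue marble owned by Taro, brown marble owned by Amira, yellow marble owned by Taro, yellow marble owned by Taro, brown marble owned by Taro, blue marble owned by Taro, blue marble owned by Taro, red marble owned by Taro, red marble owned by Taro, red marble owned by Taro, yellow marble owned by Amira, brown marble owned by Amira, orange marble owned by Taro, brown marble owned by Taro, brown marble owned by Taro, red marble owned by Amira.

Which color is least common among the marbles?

orange

Counts by color: red 6, brown 5, yellow 3, blue 3, orange 1.
The minimum is 1, held uniquely by orange.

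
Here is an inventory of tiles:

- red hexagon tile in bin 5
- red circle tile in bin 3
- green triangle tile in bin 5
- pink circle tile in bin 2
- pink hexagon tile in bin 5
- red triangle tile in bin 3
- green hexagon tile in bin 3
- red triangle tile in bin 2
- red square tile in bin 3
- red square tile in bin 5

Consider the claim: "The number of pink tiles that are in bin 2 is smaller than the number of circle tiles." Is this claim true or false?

True

|pink tiles in bin 2| = 1.
|circle tiles| = 2.
The claim requires 1 < 2, which holds.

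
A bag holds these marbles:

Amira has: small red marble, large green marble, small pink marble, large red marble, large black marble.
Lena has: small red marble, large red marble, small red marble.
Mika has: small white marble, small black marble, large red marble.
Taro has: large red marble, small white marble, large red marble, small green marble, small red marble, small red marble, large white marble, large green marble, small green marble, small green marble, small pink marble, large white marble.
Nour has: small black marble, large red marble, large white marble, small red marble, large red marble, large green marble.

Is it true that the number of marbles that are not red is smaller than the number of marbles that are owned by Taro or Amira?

True

There are 16 marbles that are not red.
Count of marbles owned by Taro or Amira: 17.
The claim requires 16 < 17, which holds.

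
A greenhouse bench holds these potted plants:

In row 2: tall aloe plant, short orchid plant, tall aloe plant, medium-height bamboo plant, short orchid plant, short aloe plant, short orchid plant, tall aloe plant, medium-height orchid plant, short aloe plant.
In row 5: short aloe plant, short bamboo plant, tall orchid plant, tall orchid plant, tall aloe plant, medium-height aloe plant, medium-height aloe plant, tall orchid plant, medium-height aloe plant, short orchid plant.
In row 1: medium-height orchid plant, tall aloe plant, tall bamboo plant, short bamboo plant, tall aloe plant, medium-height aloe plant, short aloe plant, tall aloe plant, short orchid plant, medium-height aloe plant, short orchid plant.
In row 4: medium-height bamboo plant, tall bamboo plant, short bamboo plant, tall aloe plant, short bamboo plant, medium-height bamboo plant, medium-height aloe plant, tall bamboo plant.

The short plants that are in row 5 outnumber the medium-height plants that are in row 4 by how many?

0

short plants in row 5: 3.
medium-height plants in row 4: 3.
3 − 3 = 0.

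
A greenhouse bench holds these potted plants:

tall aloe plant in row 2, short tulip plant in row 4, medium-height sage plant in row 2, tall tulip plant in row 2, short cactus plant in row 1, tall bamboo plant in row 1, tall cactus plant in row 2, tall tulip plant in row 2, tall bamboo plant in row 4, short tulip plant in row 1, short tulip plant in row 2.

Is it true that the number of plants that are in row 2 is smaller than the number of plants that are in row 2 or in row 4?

|plants in row 2| = 6.
|plants in row 2 or in row 4| = 8.
The claim requires 6 < 8, which holds.

True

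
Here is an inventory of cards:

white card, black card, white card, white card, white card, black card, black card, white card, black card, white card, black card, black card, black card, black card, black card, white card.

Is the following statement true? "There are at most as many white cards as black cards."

True

|white cards| = 7.
|black cards| = 9.
The claim requires 7 ≤ 9, which holds.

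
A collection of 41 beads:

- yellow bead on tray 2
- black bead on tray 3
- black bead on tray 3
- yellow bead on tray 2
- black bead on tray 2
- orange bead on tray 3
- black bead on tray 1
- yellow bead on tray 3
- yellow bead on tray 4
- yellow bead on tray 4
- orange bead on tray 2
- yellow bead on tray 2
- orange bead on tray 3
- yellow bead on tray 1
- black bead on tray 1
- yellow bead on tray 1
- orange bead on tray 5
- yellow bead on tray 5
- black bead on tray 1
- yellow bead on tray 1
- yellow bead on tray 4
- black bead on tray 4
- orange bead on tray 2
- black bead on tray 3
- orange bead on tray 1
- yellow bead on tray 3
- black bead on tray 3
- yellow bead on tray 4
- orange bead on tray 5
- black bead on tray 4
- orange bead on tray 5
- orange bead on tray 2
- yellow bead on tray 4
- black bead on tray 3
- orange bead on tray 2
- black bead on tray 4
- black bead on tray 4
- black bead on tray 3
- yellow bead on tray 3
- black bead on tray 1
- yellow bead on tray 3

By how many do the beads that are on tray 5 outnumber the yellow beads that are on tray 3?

0

beads on tray 5: 4.
yellow beads on tray 3: 4.
4 − 4 = 0.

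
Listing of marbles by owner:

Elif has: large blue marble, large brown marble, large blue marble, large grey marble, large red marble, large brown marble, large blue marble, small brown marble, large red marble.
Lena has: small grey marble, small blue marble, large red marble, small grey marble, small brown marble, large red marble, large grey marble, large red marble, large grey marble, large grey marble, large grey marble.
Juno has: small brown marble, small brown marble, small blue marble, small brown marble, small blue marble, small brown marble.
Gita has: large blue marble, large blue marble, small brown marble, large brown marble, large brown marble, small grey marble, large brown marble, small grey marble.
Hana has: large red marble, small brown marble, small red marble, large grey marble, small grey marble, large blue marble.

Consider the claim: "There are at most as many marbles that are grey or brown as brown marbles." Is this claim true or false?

|marbles that are grey or brown| = 24.
|brown marbles| = 13.
The claim requires 24 ≤ 13, which does not hold.

False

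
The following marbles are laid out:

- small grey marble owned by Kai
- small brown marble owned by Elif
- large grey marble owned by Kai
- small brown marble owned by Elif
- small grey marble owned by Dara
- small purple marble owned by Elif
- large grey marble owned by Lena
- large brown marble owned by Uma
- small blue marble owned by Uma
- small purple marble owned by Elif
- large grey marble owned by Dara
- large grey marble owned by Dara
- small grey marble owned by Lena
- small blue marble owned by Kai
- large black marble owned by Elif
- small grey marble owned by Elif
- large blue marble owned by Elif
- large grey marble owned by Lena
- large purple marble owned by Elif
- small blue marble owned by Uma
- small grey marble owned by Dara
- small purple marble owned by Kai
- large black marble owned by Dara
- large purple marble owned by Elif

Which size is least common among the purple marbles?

Counts by size (restricted to purple marbles): small 3, large 2.
The minimum is 2, held uniquely by large.

large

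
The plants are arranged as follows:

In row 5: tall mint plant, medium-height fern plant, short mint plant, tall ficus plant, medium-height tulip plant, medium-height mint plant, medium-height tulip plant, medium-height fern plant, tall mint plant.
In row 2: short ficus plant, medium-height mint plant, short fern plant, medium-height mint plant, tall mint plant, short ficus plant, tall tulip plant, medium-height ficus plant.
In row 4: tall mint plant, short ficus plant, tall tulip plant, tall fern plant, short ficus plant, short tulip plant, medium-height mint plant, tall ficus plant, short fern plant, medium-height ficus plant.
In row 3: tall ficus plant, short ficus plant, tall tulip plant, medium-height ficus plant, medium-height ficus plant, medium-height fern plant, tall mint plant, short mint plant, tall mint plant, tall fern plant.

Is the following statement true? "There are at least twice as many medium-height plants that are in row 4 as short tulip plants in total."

True

medium-height plants in row 4: 2.
short tulip plants: 1.
The claim requires 2 ≥ 2 × 1 = 2, which holds.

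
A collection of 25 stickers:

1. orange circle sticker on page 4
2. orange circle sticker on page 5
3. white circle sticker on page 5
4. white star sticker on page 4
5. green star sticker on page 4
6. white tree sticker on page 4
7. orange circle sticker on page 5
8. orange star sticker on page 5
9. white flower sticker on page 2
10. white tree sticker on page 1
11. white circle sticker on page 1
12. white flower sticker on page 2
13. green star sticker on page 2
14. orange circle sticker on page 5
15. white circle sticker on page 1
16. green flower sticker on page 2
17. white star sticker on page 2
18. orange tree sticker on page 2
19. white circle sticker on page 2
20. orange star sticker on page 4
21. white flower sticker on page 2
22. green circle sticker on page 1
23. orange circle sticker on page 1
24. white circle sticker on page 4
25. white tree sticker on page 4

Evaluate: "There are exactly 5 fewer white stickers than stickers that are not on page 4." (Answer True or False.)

True

|white stickers| = 13.
|stickers that are not on page 4| = 18.
The claim requires 18 − 13 (= 5) to equal 5, which holds.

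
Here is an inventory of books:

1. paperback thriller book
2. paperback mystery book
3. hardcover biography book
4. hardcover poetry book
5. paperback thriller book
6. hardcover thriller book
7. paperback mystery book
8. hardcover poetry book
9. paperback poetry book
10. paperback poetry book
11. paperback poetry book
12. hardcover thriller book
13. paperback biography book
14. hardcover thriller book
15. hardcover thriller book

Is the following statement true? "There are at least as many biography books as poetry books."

False

|biography books| = 2.
|poetry books| = 5.
The claim requires 2 ≥ 5, which does not hold.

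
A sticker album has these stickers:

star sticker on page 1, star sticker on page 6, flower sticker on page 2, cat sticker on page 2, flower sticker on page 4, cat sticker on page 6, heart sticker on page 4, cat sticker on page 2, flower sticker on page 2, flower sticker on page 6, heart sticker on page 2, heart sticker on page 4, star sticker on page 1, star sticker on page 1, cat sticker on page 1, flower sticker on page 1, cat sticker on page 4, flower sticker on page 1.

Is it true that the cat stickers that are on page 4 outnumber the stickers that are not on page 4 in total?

There is 1 cat sticker on page 4.
There are 14 stickers that are not on page 4.
The claim requires 1 > 14, which does not hold.

False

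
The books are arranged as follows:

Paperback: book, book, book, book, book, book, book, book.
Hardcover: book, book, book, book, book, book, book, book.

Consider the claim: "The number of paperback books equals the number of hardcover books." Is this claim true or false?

True

There are 8 paperback books.
There are 8 hardcover books.
The claim requires 8 = 8, which holds.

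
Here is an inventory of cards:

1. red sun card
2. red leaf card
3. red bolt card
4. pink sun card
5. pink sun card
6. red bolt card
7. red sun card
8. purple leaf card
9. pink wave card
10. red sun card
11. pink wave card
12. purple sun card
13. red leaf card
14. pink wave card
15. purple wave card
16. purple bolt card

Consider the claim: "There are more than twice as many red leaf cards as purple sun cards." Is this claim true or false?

False

red leaf cards: 2.
purple sun cards: 1.
The claim requires 2 > 2 × 1 = 2, which does not hold.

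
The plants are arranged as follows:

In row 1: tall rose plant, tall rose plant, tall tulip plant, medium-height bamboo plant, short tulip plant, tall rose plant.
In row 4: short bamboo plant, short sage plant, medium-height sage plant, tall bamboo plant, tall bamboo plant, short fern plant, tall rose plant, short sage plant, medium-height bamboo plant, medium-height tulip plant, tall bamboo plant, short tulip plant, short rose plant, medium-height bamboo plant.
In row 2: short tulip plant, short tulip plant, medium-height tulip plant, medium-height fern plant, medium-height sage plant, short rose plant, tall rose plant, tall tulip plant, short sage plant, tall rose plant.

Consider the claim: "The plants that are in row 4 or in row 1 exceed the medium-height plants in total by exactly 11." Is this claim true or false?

|plants in row 4 or in row 1| = 20.
|medium-height plants| = 8.
The claim requires 20 − 8 (= 12) to equal 11, which does not hold.

False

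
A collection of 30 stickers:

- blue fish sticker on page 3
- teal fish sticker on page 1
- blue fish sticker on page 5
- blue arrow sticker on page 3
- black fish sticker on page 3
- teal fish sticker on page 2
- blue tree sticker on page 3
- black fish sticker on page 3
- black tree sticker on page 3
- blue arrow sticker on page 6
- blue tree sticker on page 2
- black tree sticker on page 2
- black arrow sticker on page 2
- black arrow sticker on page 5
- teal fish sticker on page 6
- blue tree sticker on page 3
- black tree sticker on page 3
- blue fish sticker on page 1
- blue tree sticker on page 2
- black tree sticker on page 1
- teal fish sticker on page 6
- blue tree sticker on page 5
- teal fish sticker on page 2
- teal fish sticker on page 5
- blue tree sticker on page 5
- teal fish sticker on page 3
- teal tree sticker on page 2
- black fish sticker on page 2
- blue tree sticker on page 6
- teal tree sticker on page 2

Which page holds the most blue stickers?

page 3

Counts by page (restricted to blue stickers): page 3→4, page 5→3, page 2→2, page 6→2, page 1→1.
The maximum is 4, held uniquely by page 3.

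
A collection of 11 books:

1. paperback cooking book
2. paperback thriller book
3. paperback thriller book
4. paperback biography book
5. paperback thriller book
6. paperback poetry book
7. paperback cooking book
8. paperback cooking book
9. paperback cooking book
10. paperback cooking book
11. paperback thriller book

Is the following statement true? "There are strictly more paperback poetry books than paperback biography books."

False

paperback poetry books: 1.
paperback biography books: 1.
The claim requires 1 > 1, which does not hold.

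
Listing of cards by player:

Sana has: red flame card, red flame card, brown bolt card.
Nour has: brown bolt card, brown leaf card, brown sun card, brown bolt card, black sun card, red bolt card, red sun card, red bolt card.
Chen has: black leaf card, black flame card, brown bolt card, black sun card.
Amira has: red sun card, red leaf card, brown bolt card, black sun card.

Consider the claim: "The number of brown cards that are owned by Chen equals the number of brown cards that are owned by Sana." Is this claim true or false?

brown cards owned by Chen: 1.
brown cards owned by Sana: 1.
The claim requires 1 = 1, which holds.

True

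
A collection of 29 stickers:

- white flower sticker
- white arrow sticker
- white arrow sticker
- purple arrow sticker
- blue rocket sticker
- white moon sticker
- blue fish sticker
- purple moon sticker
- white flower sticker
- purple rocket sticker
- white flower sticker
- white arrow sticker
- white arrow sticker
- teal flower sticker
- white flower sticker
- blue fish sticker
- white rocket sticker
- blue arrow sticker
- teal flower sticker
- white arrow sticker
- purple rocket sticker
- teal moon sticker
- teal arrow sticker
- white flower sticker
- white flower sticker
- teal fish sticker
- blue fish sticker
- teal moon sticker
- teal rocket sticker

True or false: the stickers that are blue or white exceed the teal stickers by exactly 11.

True

stickers that are blue or white: 18.
teal stickers: 7.
The claim requires 18 − 7 (= 11) to equal 11, which holds.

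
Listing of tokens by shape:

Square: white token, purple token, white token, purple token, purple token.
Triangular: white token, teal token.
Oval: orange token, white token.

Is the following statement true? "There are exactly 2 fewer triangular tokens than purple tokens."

There are 2 triangular tokens.
There are 3 purple tokens.
The claim requires 3 − 2 (= 1) to equal 2, which does not hold.

False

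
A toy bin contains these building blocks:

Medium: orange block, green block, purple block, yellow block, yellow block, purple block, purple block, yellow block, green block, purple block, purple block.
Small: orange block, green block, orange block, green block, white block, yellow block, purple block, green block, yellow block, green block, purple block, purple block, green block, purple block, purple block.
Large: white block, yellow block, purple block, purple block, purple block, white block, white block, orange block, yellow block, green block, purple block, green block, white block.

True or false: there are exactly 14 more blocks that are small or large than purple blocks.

True

There are 28 blocks that are small or large.
There are 14 purple blocks.
The claim requires 28 − 14 (= 14) to equal 14, which holds.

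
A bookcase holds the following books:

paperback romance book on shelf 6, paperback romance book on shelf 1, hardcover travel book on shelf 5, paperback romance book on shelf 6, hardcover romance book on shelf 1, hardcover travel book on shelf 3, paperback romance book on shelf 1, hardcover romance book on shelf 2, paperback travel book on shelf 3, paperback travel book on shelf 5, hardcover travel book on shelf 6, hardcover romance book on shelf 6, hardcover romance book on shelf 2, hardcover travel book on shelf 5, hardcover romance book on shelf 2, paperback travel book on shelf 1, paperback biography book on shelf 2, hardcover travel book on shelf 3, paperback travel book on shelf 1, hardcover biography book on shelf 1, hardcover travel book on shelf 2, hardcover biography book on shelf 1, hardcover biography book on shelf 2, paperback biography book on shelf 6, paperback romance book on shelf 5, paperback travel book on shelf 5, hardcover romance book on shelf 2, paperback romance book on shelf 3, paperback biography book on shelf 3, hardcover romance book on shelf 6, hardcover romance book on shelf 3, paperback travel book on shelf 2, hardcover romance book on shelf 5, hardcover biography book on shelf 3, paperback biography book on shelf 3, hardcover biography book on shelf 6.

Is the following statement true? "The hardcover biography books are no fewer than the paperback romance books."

There are 5 hardcover biography books.
There are 6 paperback romance books.
The claim requires 5 ≥ 6, which does not hold.

False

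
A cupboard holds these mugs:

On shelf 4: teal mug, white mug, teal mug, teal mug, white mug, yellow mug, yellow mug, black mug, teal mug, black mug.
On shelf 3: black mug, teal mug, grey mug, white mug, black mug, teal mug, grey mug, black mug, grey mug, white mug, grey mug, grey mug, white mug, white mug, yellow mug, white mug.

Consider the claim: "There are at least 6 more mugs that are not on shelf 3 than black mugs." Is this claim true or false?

False

There are 10 mugs that are not on shelf 3.
There are 5 black mugs.
The claim requires 10 − 5 = 5 ≥ 6, which does not hold.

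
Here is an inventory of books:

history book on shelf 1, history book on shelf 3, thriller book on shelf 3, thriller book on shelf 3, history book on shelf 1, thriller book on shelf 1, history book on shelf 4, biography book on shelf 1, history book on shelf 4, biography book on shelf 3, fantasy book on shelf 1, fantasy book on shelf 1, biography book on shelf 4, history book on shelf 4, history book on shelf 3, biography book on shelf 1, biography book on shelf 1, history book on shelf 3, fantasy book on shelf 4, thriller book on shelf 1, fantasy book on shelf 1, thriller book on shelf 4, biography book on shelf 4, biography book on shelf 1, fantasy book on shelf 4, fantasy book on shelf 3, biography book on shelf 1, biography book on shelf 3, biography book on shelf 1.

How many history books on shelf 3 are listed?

3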